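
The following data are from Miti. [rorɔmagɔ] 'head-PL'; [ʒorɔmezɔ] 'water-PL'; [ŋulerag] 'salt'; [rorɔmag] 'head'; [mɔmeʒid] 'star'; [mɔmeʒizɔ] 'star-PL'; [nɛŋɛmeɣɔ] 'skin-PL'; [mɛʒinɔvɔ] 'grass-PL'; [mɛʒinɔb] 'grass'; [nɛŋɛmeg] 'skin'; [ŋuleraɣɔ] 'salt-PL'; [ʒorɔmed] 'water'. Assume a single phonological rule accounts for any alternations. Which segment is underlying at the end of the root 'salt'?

The root 'salt' surfaces as [ŋulerag] and [ŋuleraɣɔ], with a stem-final [g] ~ [ɣ] alternation.
If /g/ were underlying and a rule turned it into [ɣ] before the PL suffix, 'head' would also alternate; but it has [g] in both [rorɔmag] and [rorɔmagɔ].
Therefore /ɣ/ is basic and [g] is derived by word-final hardening (voiced fricatives become stops word-finally).

/ɣ/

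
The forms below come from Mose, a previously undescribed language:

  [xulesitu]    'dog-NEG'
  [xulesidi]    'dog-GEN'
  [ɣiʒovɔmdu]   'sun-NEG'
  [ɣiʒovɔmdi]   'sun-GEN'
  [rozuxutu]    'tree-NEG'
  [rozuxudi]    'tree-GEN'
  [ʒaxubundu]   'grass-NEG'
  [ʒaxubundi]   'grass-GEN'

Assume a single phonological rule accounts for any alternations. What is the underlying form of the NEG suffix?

The NEG suffix surfaces as [-du] and [-tu], depending on the final segment of the stem.
The GEN suffix, which begins with [d], is invariant after every stem; so [d] is not altered by any rule here.
So the underlying form is /-tu/, and voiceless stops become voiced after a nasal.

/-tu/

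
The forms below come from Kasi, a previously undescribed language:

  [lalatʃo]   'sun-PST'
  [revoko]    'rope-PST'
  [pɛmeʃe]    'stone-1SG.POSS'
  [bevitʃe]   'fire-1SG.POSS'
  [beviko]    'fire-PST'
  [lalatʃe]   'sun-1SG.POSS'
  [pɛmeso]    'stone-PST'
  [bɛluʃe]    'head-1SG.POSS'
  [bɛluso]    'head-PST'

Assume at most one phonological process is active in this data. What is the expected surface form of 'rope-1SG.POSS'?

[revotʃe]

In [bevitʃe] and [beviko] the final segment of 'fire' alternates: [tʃ] ~ [k].
The stem 'sun' ([lalatʃe], [lalatʃo]) shows [tʃ] unchanged in both environments, so [tʃ] cannot be basic with [k] derived before the PST suffix.
So /k/ is underlying, and a rule of palatalization before a front vowel — /k/ and /s/ become palato-alveolar [tʃ] and [ʃ] before a front vowel — gives [tʃ].
From [revoko] the stem 'rope' is /revok/; before a front vowel this yields [revotʃe].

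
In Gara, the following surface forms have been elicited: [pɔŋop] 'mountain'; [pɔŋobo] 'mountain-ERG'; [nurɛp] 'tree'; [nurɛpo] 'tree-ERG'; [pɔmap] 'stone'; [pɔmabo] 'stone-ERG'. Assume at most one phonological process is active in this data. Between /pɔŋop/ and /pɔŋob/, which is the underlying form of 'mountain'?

'mountain' shows [p] ~ [b] at the end of the stem ([pɔŋop] vs [pɔŋobo]).
The stem 'tree' ([nurɛp], [nurɛpo]) shows [p] unchanged in both environments, so [p] cannot be basic with [b] derived before the ERG suffix.
The underlying segment must be /b/; voiced obstruents become voiceless word-finally, yielding [p] there.

/pɔŋob/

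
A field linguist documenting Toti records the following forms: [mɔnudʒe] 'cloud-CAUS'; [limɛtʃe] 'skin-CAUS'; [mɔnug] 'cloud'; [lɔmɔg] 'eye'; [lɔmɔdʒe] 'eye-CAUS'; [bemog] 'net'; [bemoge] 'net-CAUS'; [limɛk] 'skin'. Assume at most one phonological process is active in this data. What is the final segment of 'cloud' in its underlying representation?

/dʒ/

The stem for 'cloud' ends in [g] in [mɔnug] but [dʒ] in [mɔnudʒe].
But 'net' keeps [g] in both environments ([bemog], [bemoge]), so there is no rule changing /g/ to [dʒ] before the CAUS suffix.
Therefore /dʒ/ is basic and [g] is derived by depalatalization (palato-alveolar /tʃ/ and /dʒ/ become [k] and [g] when no front vowel follows).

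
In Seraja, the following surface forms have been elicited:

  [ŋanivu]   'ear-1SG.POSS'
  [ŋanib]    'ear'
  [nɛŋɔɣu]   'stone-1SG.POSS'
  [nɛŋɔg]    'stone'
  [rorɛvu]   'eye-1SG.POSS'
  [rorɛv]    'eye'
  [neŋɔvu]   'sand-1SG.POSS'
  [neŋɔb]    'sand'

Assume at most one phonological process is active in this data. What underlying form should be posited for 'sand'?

The stem for 'sand' ends in [v] in [neŋɔvu] but [b] in [neŋɔb].
If /v/ were underlying and a rule turned it into [b] in isolation, 'eye' would also alternate; but it has [v] in both [rorɛvu] and [rorɛv].
Therefore /b/ is basic and [v] is derived by intervocalic spirantization (voiced stops become fricatives between vowels).
The underlying form of 'sand' is therefore /neŋɔb/.

/neŋɔb/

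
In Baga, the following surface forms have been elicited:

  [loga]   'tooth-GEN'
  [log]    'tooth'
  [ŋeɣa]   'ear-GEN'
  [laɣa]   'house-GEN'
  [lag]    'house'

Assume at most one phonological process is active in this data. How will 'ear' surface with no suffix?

[ŋeg]

The root 'house' surfaces as [laɣa] and [lag], with a stem-final [ɣ] ~ [g] alternation.
If /g/ were underlying and a rule turned it into [ɣ] before the GEN suffix, 'tooth' would also alternate; but it has [g] in both [loga] and [log].
Therefore /ɣ/ is basic and [g] is derived by word-final hardening (voiced fricatives become stops word-finally).
The one attested form of 'ear', [ŋeɣa], shows underlying /ŋeɣ/. Applying the same rule word-finally gives [ŋeg].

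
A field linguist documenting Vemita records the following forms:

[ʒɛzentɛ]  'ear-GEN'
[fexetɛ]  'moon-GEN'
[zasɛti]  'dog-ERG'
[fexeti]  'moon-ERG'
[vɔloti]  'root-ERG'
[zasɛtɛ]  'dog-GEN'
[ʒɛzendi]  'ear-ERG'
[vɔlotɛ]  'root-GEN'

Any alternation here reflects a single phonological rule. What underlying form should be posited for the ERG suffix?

The ERG suffix surfaces as [-di] and [-ti], depending on the final segment of the stem.
The GEN suffix, which begins with [t], is invariant after every stem; so [t] is not altered by any rule here.
So the underlying form is /-di/, and voiced stops become voiceless after a vowel.

/-di/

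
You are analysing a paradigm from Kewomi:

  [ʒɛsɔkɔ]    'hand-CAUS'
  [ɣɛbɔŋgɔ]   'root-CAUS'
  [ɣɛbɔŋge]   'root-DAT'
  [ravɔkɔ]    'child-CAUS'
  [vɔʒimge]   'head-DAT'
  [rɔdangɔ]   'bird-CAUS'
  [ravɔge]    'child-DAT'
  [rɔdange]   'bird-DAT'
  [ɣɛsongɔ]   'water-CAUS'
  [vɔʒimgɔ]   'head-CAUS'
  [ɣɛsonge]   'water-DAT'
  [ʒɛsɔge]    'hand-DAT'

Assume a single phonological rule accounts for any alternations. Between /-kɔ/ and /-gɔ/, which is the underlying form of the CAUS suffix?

/-kɔ/

The CAUS suffix surfaces as [-gɔ] and [-kɔ], depending on the final segment of the stem.
The DAT suffix, which begins with [g], is invariant after every stem; so [g] is not altered by any rule here.
The CAUS suffix is therefore /-kɔ/ underlyingly, with post-nasal voicing: voiceless stops become voiced after a nasal.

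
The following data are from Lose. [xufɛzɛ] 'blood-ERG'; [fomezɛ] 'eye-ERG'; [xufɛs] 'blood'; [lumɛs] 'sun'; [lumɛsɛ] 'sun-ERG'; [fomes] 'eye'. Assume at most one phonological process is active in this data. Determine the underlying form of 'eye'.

/fomez/

The root 'eye' surfaces as [fomes] and [fomezɛ], with a stem-final [s] ~ [z] alternation.
If /s/ were underlying and a rule turned it into [z] before the ERG suffix, 'sun' would also alternate; but it has [s] in both [lumɛs] and [lumɛsɛ].
Therefore /z/ is basic and [s] is derived by word-final obstruent devoicing (voiced obstruents become voiceless word-finally).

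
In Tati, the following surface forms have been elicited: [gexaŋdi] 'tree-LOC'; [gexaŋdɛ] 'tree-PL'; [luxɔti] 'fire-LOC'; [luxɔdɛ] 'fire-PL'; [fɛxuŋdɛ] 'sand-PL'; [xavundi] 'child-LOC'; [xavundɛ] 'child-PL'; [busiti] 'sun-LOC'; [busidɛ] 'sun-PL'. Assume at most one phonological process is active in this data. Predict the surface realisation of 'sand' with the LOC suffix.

The LOC suffix surfaces as [-di] and [-ti], depending on the final segment of the stem.
The PL suffix, which begins with [d], is invariant after every stem; so [d] is not altered by any rule here.
The LOC suffix is therefore /-ti/ underlyingly, with post-nasal voicing: voiceless stops become voiced after a nasal.
After 'sand', which ends in a nasal, the suffix surfaces as [-di], giving [fɛxuŋdi].

[fɛxuŋdi]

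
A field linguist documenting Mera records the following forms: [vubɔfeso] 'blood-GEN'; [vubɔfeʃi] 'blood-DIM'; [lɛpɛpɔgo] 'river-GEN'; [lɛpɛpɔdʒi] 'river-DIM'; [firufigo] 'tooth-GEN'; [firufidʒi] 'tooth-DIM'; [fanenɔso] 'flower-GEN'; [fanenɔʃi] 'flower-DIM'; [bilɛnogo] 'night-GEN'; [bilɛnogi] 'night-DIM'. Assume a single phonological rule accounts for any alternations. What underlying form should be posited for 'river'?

/lɛpɛpɔdʒ/

'river' shows [g] ~ [dʒ] at the end of the stem ([lɛpɛpɔgo] vs [lɛpɛpɔdʒi]).
Compare 'night', with invariant [g] in [bilɛnogo] and [bilɛnogi]: an analysis with underlying /g/ and a rule producing [dʒ] before the DIM suffix would wrongly predict alternation here too.
The alternation reflects depalatalization: palato-alveolar /dʒ/ and /ʃ/ become [g] and [s] when no front vowel follows. /dʒ/ is underlying.
So 'river' = /lɛpɛpɔdʒ/.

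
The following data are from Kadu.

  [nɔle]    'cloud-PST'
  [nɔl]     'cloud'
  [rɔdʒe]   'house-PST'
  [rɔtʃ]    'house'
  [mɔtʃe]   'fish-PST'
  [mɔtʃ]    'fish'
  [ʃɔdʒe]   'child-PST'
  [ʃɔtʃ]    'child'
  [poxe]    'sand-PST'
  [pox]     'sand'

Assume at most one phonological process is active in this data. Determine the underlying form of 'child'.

/ʃɔdʒ/

'child' shows [dʒ] ~ [tʃ] at the end of the stem ([ʃɔdʒe] vs [ʃɔtʃ]).
Compare 'fish', with invariant [tʃ] in [mɔtʃe] and [mɔtʃ]: an analysis with underlying /tʃ/ and a rule producing [dʒ] before the PST suffix would wrongly predict alternation here too.
So /dʒ/ is underlying, and a rule of word-final obstruent devoicing — voiced obstruents become voiceless word-finally — gives [tʃ].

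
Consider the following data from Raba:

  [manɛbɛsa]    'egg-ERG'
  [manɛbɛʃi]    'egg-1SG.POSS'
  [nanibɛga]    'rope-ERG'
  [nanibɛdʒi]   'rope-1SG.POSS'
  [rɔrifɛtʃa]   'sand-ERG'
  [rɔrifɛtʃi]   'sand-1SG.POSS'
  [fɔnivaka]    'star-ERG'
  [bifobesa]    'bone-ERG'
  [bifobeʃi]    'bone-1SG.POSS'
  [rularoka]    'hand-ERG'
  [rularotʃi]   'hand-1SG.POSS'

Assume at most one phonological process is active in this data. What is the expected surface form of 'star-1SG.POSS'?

[fɔnivatʃi]

In [rularoka] and [rularotʃi] the final segment of 'hand' alternates: [k] ~ [tʃ].
But 'sand' keeps [tʃ] in both environments ([rɔrifɛtʃa], [rɔrifɛtʃi]), so there is no rule changing /tʃ/ to [k] before the ERG suffix.
The underlying segment must be /k/; /k/, /g/ and /s/ become palato-alveolar [tʃ], [dʒ] and [ʃ] before a front vowel, yielding [tʃ] there.
From [fɔnivaka] the stem 'star' is /fɔnivak/; before a front vowel this yields [fɔnivatʃi].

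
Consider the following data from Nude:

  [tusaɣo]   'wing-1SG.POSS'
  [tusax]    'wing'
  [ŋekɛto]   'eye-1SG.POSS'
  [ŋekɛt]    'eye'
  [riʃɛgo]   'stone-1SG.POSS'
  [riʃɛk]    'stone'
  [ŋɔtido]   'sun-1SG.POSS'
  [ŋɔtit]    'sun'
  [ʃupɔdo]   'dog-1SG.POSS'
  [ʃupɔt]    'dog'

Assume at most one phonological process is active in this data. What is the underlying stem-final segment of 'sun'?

The stem for 'sun' ends in [d] in [ŋɔtido] but [t] in [ŋɔtit].
But 'eye' keeps [t] in both environments ([ŋekɛto], [ŋekɛt]), so there is no rule changing /t/ to [d] before the 1SG.POSS suffix.
Therefore /d/ is basic and [t] is derived by word-final obstruent devoicing (voiced obstruents become voiceless word-finally).

/d/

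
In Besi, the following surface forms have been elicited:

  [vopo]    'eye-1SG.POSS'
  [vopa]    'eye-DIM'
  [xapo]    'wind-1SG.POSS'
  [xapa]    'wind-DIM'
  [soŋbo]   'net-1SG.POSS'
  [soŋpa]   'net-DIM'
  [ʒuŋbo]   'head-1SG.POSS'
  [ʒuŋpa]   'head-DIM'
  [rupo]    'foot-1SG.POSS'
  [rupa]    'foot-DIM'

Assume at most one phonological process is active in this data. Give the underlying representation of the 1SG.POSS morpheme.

/-bo/

The 1SG.POSS suffix surfaces as [-bo] and [-po], depending on the final segment of the stem.
The DIM suffix, which begins with [p], is invariant after every stem; so [p] is not altered by any rule here.
The 1SG.POSS suffix is therefore /-bo/ underlyingly, with post-vocalic devoicing: voiced stops become voiceless after a vowel.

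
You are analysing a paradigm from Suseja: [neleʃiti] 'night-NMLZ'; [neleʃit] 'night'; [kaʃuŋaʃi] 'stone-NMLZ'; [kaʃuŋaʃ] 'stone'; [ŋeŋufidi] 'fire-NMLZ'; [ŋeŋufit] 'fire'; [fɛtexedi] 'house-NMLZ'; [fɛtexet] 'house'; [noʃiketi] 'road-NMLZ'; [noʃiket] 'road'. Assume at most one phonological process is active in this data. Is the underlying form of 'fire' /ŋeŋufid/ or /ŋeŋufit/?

/ŋeŋufid/

In [ŋeŋufidi] and [ŋeŋufit] the final segment of 'fire' alternates: [d] ~ [t].
The stem 'night' ([neleʃiti], [neleʃit]) shows [t] unchanged in both environments, so [t] cannot be basic with [d] derived before the NMLZ suffix.
Therefore /d/ is basic and [t] is derived by word-final obstruent devoicing (voiced obstruents become voiceless word-finally).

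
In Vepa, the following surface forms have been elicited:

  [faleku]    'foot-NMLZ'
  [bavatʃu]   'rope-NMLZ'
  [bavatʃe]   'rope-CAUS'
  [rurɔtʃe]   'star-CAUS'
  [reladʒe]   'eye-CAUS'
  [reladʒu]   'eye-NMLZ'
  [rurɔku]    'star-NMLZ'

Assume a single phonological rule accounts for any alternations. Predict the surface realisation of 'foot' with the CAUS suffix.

'star' shows [k] ~ [tʃ] at the end of the stem ([rurɔku] vs [rurɔtʃe]).
But 'rope' keeps [tʃ] in both environments ([bavatʃu], [bavatʃe]), so there is no rule changing /tʃ/ to [k] before the NMLZ suffix.
So /k/ is underlying, and a rule of palatalization before a front vowel — /k/ becomes palato-alveolar [tʃ] before a front vowel — gives [tʃ].
The one attested form of 'foot', [faleku], shows underlying /falek/. Applying the same rule before a front vowel gives [faletʃe].

[faletʃe]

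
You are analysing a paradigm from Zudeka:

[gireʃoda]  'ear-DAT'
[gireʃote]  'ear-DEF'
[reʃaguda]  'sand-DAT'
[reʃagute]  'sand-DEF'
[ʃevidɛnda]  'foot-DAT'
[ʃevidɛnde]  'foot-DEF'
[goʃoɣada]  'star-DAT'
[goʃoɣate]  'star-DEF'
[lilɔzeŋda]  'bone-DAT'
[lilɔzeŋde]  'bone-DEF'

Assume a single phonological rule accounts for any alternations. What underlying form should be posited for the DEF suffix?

The DEF suffix surfaces as [-de] and [-te], depending on the final segment of the stem.
The DAT suffix, which begins with [d], is invariant after every stem; so [d] is not altered by any rule here.
So the underlying form is /-te/, and voiceless stops become voiced after a nasal.

/-te/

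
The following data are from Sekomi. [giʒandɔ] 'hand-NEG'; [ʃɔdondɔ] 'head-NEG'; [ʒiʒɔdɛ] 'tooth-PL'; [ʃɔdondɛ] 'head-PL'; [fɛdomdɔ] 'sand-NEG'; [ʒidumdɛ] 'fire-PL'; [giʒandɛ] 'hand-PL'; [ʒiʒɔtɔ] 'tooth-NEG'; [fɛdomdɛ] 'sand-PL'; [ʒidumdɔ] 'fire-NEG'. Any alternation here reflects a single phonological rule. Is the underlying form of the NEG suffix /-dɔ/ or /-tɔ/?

/-tɔ/

The NEG morpheme has two allomorphs, [-dɔ] and [-tɔ].
The PL suffix, which begins with [d], is invariant after every stem; so [d] is not altered by any rule here.
So the underlying form is /-tɔ/, and voiceless stops become voiced after a nasal.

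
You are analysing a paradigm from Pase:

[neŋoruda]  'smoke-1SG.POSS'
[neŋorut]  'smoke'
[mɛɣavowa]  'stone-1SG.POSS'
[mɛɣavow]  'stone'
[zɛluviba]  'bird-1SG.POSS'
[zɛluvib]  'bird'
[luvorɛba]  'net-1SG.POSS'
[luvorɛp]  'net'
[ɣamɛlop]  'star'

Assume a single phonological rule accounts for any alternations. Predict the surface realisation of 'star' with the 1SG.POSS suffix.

[ɣamɛloba]

'net' shows [b] ~ [p] at the end of the stem ([luvorɛba] vs [luvorɛp]).
The stem 'bird' ([zɛluviba], [zɛluvib]) shows [b] unchanged in both environments, so [b] cannot be basic with [p] derived in isolation.
So /p/ is underlying, and a rule of intervocalic voicing — voiceless stops become voiced between vowels — gives [b].
From [ɣamɛlop] the stem 'star' is /ɣamɛlop/; between vowels this yields [ɣamɛloba].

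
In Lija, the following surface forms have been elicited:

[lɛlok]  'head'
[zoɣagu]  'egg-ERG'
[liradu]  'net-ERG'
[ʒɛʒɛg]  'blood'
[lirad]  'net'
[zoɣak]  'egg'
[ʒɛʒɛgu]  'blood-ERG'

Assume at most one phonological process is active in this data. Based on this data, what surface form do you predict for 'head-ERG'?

The root 'egg' surfaces as [zoɣak] and [zoɣagu], with a stem-final [k] ~ [g] alternation.
The stem 'blood' ([ʒɛʒɛg], [ʒɛʒɛgu]) shows [g] unchanged in both environments, so [g] cannot be basic with [k] derived in isolation.
The alternation reflects intervocalic voicing: voiceless stops become voiced between vowels. /k/ is underlying.
From [lɛlok] the stem 'head' is /lɛlok/; between vowels this yields [lɛlogu].

[lɛlogu]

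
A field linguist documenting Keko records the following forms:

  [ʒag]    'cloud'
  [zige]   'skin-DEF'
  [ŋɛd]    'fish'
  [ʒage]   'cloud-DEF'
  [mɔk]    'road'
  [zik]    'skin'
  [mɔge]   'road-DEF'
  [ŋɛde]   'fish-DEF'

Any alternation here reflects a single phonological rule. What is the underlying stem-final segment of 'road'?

The root 'road' surfaces as [mɔk] and [mɔge], with a stem-final [k] ~ [g] alternation.
The stem 'cloud' ([ʒag], [ʒage]) shows [g] unchanged in both environments, so [g] cannot be basic with [k] derived in isolation.
So /k/ is underlying, and a rule of intervocalic voicing — voiceless stops become voiced between vowels — gives [g].

/k/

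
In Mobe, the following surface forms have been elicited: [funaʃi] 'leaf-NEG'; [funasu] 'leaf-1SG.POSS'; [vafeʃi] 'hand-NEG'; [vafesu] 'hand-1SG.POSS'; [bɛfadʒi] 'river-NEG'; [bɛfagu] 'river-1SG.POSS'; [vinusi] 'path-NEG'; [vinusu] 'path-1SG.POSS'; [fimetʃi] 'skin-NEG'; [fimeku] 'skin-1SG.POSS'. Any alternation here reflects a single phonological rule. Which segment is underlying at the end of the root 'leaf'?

/ʃ/

'leaf' shows [ʃ] ~ [s] at the end of the stem ([funaʃi] vs [funasu]).
The stem 'path' ([vinusi], [vinusu]) shows [s] unchanged in both environments, so [s] cannot be basic with [ʃ] derived before the NEG suffix.
Therefore /ʃ/ is basic and [s] is derived by depalatalization (palato-alveolar /tʃ/, /dʒ/ and /ʃ/ become [k], [g] and [s] when no front vowel follows).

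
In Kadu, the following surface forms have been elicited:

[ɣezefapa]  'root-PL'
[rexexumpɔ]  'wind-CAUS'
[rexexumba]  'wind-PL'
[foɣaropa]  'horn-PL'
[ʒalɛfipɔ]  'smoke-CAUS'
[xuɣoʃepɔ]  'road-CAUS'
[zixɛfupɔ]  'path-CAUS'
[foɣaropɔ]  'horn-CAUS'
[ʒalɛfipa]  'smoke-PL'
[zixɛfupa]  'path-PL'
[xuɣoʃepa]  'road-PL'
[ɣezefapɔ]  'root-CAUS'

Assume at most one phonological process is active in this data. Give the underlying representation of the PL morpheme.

/-ba/

The PL morpheme has two allomorphs, [-ba] and [-pa].
The CAUS suffix, which begins with [p], is invariant after every stem; so [p] is not altered by any rule here.
The PL suffix is therefore /-ba/ underlyingly, with post-vocalic devoicing: voiced stops become voiceless after a vowel.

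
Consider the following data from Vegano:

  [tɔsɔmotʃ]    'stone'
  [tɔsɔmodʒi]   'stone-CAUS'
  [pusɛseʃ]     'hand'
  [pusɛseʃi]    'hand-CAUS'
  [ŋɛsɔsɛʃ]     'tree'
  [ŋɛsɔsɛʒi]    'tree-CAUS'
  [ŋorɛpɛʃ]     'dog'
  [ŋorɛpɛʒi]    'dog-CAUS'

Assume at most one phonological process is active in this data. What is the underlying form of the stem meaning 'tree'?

/ŋɛsɔsɛʒ/

The stem for 'tree' ends in [ʃ] in [ŋɛsɔsɛʃ] but [ʒ] in [ŋɛsɔsɛʒi].
But 'hand' keeps [ʃ] in both environments ([pusɛseʃ], [pusɛseʃi]), so there is no rule changing /ʃ/ to [ʒ] before the CAUS suffix.
Therefore /ʒ/ is basic and [ʃ] is derived by word-final obstruent devoicing (voiced obstruents become voiceless word-finally).
Hence 'tree' is /ŋɛsɔsɛʒ/ underlyingly.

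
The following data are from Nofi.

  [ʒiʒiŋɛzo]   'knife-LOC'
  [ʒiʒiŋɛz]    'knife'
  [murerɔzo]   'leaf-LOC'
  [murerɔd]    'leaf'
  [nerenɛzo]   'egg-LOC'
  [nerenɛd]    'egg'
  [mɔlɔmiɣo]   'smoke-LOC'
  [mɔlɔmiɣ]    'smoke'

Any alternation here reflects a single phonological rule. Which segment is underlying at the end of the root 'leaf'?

/d/

The stem for 'leaf' ends in [z] in [murerɔzo] but [d] in [murerɔd].
But 'knife' keeps [z] in both environments ([ʒiʒiŋɛzo], [ʒiʒiŋɛz]), so there is no rule changing /z/ to [d] in isolation.
Therefore /d/ is basic and [z] is derived by intervocalic spirantization (voiced stops become fricatives between vowels).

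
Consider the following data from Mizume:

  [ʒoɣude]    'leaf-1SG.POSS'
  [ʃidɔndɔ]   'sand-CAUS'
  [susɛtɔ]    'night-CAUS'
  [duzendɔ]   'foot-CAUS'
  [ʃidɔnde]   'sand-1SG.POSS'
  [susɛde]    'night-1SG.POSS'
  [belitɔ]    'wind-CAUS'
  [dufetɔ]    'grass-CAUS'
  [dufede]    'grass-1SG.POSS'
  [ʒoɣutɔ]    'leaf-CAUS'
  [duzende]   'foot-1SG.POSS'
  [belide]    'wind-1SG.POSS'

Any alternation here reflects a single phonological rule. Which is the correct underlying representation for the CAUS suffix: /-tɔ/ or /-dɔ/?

The CAUS suffix surfaces as [-dɔ] and [-tɔ], depending on the final segment of the stem.
By contrast the 1SG.POSS suffix keeps its initial [d] throughout — that segment must be underlying.
The CAUS suffix is therefore /-tɔ/ underlyingly, with post-nasal voicing: voiceless stops become voiced after a nasal.

/-tɔ/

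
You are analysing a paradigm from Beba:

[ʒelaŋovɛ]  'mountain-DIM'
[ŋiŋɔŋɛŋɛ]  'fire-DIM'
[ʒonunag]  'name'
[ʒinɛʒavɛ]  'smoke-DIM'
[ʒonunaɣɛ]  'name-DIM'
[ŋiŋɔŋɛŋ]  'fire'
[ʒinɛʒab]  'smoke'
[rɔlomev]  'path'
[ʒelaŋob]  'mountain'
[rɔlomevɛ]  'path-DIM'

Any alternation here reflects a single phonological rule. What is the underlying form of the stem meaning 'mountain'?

/ʒelaŋob/

'mountain' shows [v] ~ [b] at the end of the stem ([ʒelaŋovɛ] vs [ʒelaŋob]).
Compare 'path', with invariant [v] in [rɔlomevɛ] and [rɔlomev]: an analysis with underlying /v/ and a rule producing [b] in isolation would wrongly predict alternation here too.
The alternation reflects intervocalic spirantization: voiced stops become fricatives between vowels. /b/ is underlying.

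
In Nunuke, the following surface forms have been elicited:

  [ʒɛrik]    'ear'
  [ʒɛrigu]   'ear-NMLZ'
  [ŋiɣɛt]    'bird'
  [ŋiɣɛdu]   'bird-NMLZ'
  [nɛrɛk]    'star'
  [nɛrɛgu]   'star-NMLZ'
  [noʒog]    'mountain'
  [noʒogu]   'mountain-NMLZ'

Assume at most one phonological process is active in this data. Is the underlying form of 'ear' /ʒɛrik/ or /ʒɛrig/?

'ear' shows [k] ~ [g] at the end of the stem ([ʒɛrik] vs [ʒɛrigu]).
The stem 'mountain' ([noʒog], [noʒogu]) shows [g] unchanged in both environments, so [g] cannot be basic with [k] derived in isolation.
The alternation reflects intervocalic voicing: voiceless stops become voiced between vowels. /k/ is underlying.

/ʒɛrik/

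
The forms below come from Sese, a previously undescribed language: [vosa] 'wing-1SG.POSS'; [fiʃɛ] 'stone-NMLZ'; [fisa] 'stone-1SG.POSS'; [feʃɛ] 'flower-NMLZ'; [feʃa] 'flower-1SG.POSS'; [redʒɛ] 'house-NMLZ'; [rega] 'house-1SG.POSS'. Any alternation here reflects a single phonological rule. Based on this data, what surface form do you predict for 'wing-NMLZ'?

[voʃɛ]

The root 'stone' surfaces as [fiʃɛ] and [fisa], with a stem-final [ʃ] ~ [s] alternation.
The stem 'flower' ([feʃɛ], [feʃa]) shows [ʃ] unchanged in both environments, so [ʃ] cannot be basic with [s] derived before the 1SG.POSS suffix.
Therefore /s/ is basic and [ʃ] is derived by palatalization before a front vowel (/g/ and /s/ become palato-alveolar [dʒ] and [ʃ] before a front vowel).
From [vosa] the stem 'wing' is /vos/; before a front vowel this yields [voʃɛ].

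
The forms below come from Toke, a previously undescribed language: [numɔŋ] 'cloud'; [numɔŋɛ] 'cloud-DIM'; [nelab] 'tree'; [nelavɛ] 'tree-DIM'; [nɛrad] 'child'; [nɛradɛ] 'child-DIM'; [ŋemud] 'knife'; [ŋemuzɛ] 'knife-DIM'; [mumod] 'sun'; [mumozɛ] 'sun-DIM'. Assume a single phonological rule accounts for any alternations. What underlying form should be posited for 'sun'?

'sun' shows [d] ~ [z] at the end of the stem ([mumod] vs [mumozɛ]).
Compare 'child', with invariant [d] in [nɛrad] and [nɛradɛ]: an analysis with underlying /d/ and a rule producing [z] before the DIM suffix would wrongly predict alternation here too.
So /z/ is underlying, and a rule of word-final hardening — voiced fricatives become stops word-finally — gives [d].

/mumoz/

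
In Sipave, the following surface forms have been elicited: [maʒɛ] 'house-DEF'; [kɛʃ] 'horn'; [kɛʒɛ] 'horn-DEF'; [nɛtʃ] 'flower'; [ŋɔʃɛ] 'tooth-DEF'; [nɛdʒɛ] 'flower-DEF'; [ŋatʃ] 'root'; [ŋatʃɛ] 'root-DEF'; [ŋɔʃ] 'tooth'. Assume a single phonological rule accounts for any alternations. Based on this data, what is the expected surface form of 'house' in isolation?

The root 'horn' surfaces as [kɛʃ] and [kɛʒɛ], with a stem-final [ʃ] ~ [ʒ] alternation.
The stem 'tooth' ([ŋɔʃ], [ŋɔʃɛ]) shows [ʃ] unchanged in both environments, so [ʃ] cannot be basic with [ʒ] derived before the DEF suffix.
Therefore /ʒ/ is basic and [ʃ] is derived by word-final obstruent devoicing (voiced obstruents become voiceless word-finally).
The one attested form of 'house', [maʒɛ], shows underlying /maʒ/. Applying the same rule word-finally gives [maʃ].

[maʃ]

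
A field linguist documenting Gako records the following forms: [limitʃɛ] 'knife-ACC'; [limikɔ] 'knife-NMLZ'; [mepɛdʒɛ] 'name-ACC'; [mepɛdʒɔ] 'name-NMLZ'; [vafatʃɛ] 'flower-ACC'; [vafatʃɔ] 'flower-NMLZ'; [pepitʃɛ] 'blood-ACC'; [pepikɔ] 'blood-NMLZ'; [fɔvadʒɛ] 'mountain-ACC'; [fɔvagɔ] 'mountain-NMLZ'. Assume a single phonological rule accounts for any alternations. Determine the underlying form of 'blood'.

/pepik/

In [pepitʃɛ] and [pepikɔ] the final segment of 'blood' alternates: [tʃ] ~ [k].
But 'flower' keeps [tʃ] in both environments ([vafatʃɛ], [vafatʃɔ]), so there is no rule changing /tʃ/ to [k] before the NMLZ suffix.
The alternation reflects palatalization before a front vowel: /k/ and /g/ become palato-alveolar [tʃ] and [dʒ] before a front vowel. /k/ is underlying.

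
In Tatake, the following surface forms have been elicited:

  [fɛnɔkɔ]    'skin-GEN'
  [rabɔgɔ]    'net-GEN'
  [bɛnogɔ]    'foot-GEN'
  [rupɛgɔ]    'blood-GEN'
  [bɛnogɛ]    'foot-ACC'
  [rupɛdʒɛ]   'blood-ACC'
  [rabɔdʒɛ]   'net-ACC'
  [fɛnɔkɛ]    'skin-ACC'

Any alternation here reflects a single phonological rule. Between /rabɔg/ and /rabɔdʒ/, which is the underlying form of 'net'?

/rabɔdʒ/

The stem for 'net' ends in [dʒ] in [rabɔdʒɛ] but [g] in [rabɔgɔ].
But 'foot' keeps [g] in both environments ([bɛnogɛ], [bɛnogɔ]), so there is no rule changing /g/ to [dʒ] before the ACC suffix.
The alternation reflects depalatalization: palato-alveolar /dʒ/ becomes [g] when no front vowel follows. /dʒ/ is underlying.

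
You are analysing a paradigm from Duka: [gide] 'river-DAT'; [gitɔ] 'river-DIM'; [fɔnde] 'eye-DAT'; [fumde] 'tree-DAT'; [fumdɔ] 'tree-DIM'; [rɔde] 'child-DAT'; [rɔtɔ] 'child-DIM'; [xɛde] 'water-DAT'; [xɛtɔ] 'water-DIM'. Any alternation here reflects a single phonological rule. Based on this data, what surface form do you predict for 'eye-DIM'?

[fɔndɔ]

The DIM morpheme has two allomorphs, [-dɔ] and [-tɔ].
By contrast the DAT suffix keeps its initial [d] throughout — that segment must be underlying.
So the underlying form is /-tɔ/, and voiceless stops become voiced after a nasal.
After 'eye', which ends in a nasal, the suffix surfaces as [-dɔ], giving [fɔndɔ].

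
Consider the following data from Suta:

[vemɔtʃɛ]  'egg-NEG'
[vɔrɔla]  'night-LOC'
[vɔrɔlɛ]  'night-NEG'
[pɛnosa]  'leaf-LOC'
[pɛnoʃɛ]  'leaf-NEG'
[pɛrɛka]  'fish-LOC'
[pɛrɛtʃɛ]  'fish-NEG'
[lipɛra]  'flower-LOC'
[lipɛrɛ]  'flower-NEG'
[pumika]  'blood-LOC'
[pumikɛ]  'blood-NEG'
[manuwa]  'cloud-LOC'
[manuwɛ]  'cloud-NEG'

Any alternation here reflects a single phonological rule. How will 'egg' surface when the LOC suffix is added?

[vemɔka]

'fish' shows [k] ~ [tʃ] at the end of the stem ([pɛrɛka] vs [pɛrɛtʃɛ]).
The stem 'blood' ([pumika], [pumikɛ]) shows [k] unchanged in both environments, so [k] cannot be basic with [tʃ] derived before the NEG suffix.
So /tʃ/ is underlying, and a rule of depalatalization — palato-alveolar /tʃ/ and /ʃ/ become [k] and [s] when no front vowel follows — gives [k].
From [vemɔtʃɛ] the stem 'egg' is /vemɔtʃ/; when no front vowel follows this yields [vemɔka].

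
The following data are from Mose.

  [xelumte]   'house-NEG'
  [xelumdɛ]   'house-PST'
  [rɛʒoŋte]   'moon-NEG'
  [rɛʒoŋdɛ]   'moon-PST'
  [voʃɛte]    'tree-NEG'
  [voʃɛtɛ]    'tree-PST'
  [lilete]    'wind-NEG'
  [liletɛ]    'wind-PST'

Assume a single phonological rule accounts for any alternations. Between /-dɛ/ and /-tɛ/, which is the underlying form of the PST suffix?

The PST morpheme has two allomorphs, [-dɛ] and [-tɛ].
The NEG suffix, which begins with [t], is invariant after every stem; so [t] is not altered by any rule here.
The PST suffix is therefore /-dɛ/ underlyingly, with post-vocalic devoicing: voiced stops become voiceless after a vowel.

/-dɛ/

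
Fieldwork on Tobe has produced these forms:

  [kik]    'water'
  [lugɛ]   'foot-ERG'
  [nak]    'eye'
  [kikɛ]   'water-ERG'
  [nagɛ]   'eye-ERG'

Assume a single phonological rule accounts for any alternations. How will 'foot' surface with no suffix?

'eye' shows [g] ~ [k] at the end of the stem ([nagɛ] vs [nak]).
If /k/ were underlying and a rule turned it into [g] before the ERG suffix, 'water' would also alternate; but it has [k] in both [kikɛ] and [kik].
The underlying segment must be /g/; voiced obstruents become voiceless word-finally, yielding [k] there.
The one attested form of 'foot', [lugɛ], shows underlying /lug/. Applying the same rule word-finally gives [luk].

[luk]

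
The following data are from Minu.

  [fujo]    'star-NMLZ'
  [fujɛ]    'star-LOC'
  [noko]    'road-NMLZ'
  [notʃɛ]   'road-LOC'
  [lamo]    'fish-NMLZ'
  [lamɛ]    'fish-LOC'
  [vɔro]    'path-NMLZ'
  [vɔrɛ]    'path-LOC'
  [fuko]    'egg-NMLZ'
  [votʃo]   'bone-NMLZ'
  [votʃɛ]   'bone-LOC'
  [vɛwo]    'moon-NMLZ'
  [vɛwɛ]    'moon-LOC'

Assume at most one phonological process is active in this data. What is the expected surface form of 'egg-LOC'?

[futʃɛ]

The stem for 'road' ends in [k] in [noko] but [tʃ] in [notʃɛ].
If /tʃ/ were underlying and a rule turned it into [k] before the NMLZ suffix, 'bone' would also alternate; but it has [tʃ] in both [votʃo] and [votʃɛ].
So /k/ is underlying, and a rule of palatalization before a front vowel — /k/ becomes palato-alveolar [tʃ] before a front vowel — gives [tʃ].
From [fuko] the stem 'egg' is /fuk/; before a front vowel this yields [futʃɛ].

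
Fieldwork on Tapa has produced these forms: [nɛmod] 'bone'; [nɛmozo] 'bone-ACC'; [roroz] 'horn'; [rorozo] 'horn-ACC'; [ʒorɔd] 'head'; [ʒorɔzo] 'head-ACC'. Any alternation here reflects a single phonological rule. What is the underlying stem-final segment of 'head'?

/d/

In [ʒorɔd] and [ʒorɔzo] the final segment of 'head' alternates: [d] ~ [z].
The stem 'horn' ([roroz], [rorozo]) shows [z] unchanged in both environments, so [z] cannot be basic with [d] derived in isolation.
The underlying segment must be /d/; voiced stops become fricatives between vowels, yielding [z] there.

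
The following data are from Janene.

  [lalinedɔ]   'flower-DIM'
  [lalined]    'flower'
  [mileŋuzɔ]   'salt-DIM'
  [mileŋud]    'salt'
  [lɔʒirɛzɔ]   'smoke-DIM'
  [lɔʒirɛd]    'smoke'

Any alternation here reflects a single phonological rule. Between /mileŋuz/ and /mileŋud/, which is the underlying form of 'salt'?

/mileŋuz/

The stem for 'salt' ends in [z] in [mileŋuzɔ] but [d] in [mileŋud].
The stem 'flower' ([lalinedɔ], [lalined]) shows [d] unchanged in both environments, so [d] cannot be basic with [z] derived before the DIM suffix.
Therefore /z/ is basic and [d] is derived by word-final hardening (voiced fricatives become stops word-finally).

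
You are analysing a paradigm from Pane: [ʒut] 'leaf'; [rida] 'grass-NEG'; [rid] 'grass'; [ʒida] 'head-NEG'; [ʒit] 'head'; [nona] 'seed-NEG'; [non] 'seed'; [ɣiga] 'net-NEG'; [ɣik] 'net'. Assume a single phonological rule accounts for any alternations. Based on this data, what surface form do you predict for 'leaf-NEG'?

[ʒuda]

The root 'head' surfaces as [ʒida] and [ʒit], with a stem-final [d] ~ [t] alternation.
If /d/ were underlying and a rule turned it into [t] in isolation, 'grass' would also alternate; but it has [d] in both [rida] and [rid].
The alternation reflects intervocalic voicing: voiceless stops become voiced between vowels. /t/ is underlying.
From [ʒut] the stem 'leaf' is /ʒut/; between vowels this yields [ʒuda].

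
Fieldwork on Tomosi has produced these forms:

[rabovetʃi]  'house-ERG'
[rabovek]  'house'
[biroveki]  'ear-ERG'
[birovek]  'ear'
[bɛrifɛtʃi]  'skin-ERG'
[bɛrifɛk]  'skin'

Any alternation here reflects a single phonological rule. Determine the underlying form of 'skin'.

'skin' shows [tʃ] ~ [k] at the end of the stem ([bɛrifɛtʃi] vs [bɛrifɛk]).
The stem 'ear' ([biroveki], [birovek]) shows [k] unchanged in both environments, so [k] cannot be basic with [tʃ] derived before the ERG suffix.
So /tʃ/ is underlying, and a rule of depalatalization — palato-alveolar /tʃ/ becomes [k] when no front vowel follows — gives [k].
Hence 'skin' is /bɛrifɛtʃ/ underlyingly.

/bɛrifɛtʃ/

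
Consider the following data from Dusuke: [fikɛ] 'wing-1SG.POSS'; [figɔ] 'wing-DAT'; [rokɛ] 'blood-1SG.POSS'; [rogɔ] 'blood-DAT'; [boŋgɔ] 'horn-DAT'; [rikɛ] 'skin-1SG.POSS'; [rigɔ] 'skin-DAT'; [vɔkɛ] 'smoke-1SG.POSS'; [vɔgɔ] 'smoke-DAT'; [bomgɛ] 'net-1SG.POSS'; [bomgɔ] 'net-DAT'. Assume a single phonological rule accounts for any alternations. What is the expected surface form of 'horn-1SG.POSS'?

The 1SG.POSS morpheme has two allomorphs, [-gɛ] and [-kɛ].
By contrast the DAT suffix keeps its initial [g] throughout — that segment must be underlying.
The 1SG.POSS suffix is therefore /-kɛ/ underlyingly, with post-nasal voicing: voiceless stops become voiced after a nasal.
After 'horn', which ends in a nasal, the suffix surfaces as [-gɛ], giving [boŋgɛ].

[boŋgɛ]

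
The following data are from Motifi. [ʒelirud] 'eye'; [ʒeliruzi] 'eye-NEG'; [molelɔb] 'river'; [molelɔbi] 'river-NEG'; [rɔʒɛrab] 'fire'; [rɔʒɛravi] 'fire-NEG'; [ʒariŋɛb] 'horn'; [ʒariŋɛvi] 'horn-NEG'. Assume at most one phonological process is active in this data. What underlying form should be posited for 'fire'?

The stem for 'fire' ends in [b] in [rɔʒɛrab] but [v] in [rɔʒɛravi].
The stem 'river' ([molelɔb], [molelɔbi]) shows [b] unchanged in both environments, so [b] cannot be basic with [v] derived before the NEG suffix.
So /v/ is underlying, and a rule of word-final hardening — voiced fricatives become stops word-finally — gives [b].
Hence 'fire' is /rɔʒɛrav/ underlyingly.

/rɔʒɛrav/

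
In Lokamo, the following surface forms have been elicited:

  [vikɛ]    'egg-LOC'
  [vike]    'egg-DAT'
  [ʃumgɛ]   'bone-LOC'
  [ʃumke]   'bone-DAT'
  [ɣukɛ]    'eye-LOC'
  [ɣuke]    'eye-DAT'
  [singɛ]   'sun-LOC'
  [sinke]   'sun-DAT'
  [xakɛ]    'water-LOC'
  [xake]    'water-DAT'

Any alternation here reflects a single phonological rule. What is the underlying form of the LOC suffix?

/-gɛ/

The LOC suffix surfaces as [-gɛ] and [-kɛ], depending on the final segment of the stem.
By contrast the DAT suffix keeps its initial [k] throughout — that segment must be underlying.
The LOC suffix is therefore /-gɛ/ underlyingly, with post-vocalic devoicing: voiced stops become voiceless after a vowel.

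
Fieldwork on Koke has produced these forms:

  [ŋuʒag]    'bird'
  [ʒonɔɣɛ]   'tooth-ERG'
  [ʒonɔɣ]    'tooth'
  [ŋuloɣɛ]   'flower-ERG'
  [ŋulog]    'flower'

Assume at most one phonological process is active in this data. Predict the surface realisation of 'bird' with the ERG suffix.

The stem for 'flower' ends in [ɣ] in [ŋuloɣɛ] but [g] in [ŋulog].
The stem 'tooth' ([ʒonɔɣɛ], [ʒonɔɣ]) shows [ɣ] unchanged in both environments, so [ɣ] cannot be basic with [g] derived in isolation.
The underlying segment must be /g/; voiced stops become fricatives between vowels, yielding [ɣ] there.
From [ŋuʒag] the stem 'bird' is /ŋuʒag/; between vowels this yields [ŋuʒaɣɛ].

[ŋuʒaɣɛ]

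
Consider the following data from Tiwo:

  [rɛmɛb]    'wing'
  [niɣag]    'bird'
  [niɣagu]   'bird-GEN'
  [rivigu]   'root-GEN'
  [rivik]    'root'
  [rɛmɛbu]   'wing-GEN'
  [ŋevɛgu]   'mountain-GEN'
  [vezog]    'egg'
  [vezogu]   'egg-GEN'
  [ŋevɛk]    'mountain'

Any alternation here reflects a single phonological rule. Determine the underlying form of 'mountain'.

'mountain' shows [g] ~ [k] at the end of the stem ([ŋevɛgu] vs [ŋevɛk]).
But 'bird' keeps [g] in both environments ([niɣagu], [niɣag]), so there is no rule changing /g/ to [k] in isolation.
The alternation reflects intervocalic voicing: voiceless stops become voiced between vowels. /k/ is underlying.

/ŋevɛk/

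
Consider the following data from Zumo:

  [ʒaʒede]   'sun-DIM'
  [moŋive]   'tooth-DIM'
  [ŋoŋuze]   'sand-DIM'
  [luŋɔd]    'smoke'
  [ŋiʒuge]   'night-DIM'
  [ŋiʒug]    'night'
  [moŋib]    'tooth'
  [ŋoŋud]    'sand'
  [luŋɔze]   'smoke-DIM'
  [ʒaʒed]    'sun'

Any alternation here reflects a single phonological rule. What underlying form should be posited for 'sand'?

In [ŋoŋuze] and [ŋoŋud] the final segment of 'sand' alternates: [z] ~ [d].
But 'sun' keeps [d] in both environments ([ʒaʒede], [ʒaʒed]), so there is no rule changing /d/ to [z] before the DIM suffix.
So /z/ is underlying, and a rule of word-final hardening — voiced fricatives become stops word-finally — gives [d].

/ŋoŋuz/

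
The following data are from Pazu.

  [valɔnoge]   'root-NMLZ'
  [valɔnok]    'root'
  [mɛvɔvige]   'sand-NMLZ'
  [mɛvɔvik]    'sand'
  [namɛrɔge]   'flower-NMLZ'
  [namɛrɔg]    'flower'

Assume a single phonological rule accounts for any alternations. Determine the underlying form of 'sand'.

'sand' shows [g] ~ [k] at the end of the stem ([mɛvɔvige] vs [mɛvɔvik]).
The stem 'flower' ([namɛrɔge], [namɛrɔg]) shows [g] unchanged in both environments, so [g] cannot be basic with [k] derived in isolation.
The alternation reflects intervocalic voicing: voiceless stops become voiced between vowels. /k/ is underlying.
So 'sand' = /mɛvɔvik/.

/mɛvɔvik/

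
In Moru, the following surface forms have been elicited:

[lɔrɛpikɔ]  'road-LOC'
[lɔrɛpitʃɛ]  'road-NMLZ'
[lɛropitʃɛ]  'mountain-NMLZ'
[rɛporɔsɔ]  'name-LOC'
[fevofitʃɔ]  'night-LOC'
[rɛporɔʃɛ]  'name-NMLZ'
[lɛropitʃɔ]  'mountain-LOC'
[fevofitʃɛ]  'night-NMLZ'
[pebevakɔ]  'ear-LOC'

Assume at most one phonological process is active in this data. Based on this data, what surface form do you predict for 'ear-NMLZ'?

The stem for 'road' ends in [k] in [lɔrɛpikɔ] but [tʃ] in [lɔrɛpitʃɛ].
Compare 'mountain', with invariant [tʃ] in [lɛropitʃɔ] and [lɛropitʃɛ]: an analysis with underlying /tʃ/ and a rule producing [k] before the LOC suffix would wrongly predict alternation here too.
So /k/ is underlying, and a rule of palatalization before a front vowel — /k/ and /s/ become palato-alveolar [tʃ] and [ʃ] before a front vowel — gives [tʃ].
From [pebevakɔ] the stem 'ear' is /pebevak/; before a front vowel this yields [pebevatʃɛ].

[pebevatʃɛ]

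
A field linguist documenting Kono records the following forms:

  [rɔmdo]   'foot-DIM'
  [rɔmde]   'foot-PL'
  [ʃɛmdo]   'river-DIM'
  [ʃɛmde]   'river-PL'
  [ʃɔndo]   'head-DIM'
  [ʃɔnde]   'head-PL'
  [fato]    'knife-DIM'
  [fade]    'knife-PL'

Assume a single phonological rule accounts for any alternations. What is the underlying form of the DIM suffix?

/-to/

The DIM suffix surfaces as [-do] and [-to], depending on the final segment of the stem.
By contrast the PL suffix keeps its initial [d] throughout — that segment must be underlying.
So the underlying form is /-to/, and voiceless stops become voiced after a nasal.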